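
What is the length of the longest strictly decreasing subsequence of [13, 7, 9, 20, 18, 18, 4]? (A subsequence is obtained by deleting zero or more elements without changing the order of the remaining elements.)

3

One longest decreasing subsequence is 13, 7, 4 (positions 1,2,7), of length 3; no longer one exists.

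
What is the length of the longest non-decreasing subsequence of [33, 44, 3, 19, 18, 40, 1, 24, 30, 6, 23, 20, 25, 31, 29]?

5

Let dp[i] be the longest non-decreasing subsequence ending at position i. Then dp = [1, 2, 1, 2, 2, 3, 1, 3, 4, 2, 3, 3, 4, 5, 5].
The maximum is 5; one witness is 3, 19, 24, 30, 31 at positions 3,4,8,9,14.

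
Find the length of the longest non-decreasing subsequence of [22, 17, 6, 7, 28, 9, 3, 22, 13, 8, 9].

4

Let dp[i] be the longest non-decreasing subsequence ending at position i. Then dp = [1, 1, 1, 2, 3, 3, 1, 4, 4, 3, 4].
The maximum is 4; one witness is 6, 7, 9, 22 at positions 3,4,6,8.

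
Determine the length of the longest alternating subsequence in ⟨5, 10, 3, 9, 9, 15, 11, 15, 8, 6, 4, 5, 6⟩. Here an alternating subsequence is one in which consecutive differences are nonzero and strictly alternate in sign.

8

Track the best alternating length ending on an up-step vs a down-step at each position: up/down = 1/1, 2/1, 1/3, 4/3, 4/3, 4/1, 4/5, 6/1, 4/7, 4/7, 4/7, 8/7, 8/7.
The maximum over both is 8; one such subsequence is 5, 10, 3, 15, 11, 15, 4, 5.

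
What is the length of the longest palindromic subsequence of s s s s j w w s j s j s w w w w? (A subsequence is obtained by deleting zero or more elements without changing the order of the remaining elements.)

One longest palindromic subsequence is wwsjsjsww (positions 6,7,8,9,10,11,12,15,16); it reads the same forward and backward, and the interval DP gives dp[1][16] = 9.

9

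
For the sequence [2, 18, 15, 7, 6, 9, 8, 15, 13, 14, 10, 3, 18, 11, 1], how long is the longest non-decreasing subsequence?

Let dp[i] be the longest non-decreasing subsequence ending at position i. Then dp = [1, 2, 2, 2, 2, 3, 3, 4, 4, 5, 4, 2, 6, 5, 1].
The maximum is 6; one witness is 2, 7, 9, 13, 14, 18 at positions 1,4,6,9,10,13.

6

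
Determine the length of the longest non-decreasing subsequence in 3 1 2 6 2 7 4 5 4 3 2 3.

5

Let dp[i] be the longest non-decreasing subsequence ending at position i. Then dp = [1, 1, 2, 3, 3, 4, 4, 5, 5, 4, 4, 5].
The maximum is 5; one witness is 1, 2, 2, 4, 5 at positions 2,3,5,7,8.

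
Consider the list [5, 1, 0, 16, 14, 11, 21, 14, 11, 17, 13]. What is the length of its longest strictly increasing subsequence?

4

One longest increasing subsequence is 5, 11, 14, 17 (positions 1,6,8,10), of length 4; no longer one exists.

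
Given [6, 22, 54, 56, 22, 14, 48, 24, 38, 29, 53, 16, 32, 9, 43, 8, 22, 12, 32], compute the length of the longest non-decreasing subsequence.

Let dp[i] be the longest non-decreasing subsequence ending at position i. Then dp = [1, 2, 3, 4, 3, 2, 4, 4, 5, 5, 6, 3, 6, 2, 7, 2, 4, 3, 7].
The maximum is 7; one witness is 6, 22, 22, 24, 29, 32, 43 at positions 1,2,5,8,10,13,15.

7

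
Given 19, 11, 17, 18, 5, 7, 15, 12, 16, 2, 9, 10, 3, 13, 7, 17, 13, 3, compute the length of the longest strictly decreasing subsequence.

7

One longest decreasing subsequence is 19, 17, 15, 12, 9, 7, 3 (positions 1,3,7,8,11,15,18), of length 7; no longer one exists.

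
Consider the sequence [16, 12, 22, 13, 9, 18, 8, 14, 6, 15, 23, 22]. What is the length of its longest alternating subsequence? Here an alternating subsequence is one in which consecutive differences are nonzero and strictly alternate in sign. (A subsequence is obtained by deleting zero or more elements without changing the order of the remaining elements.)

A longest alternating subsequence is 16, 12, 22, 13, 18, 8, 14, 6, 23, 22 (positions 1,2,3,4,6,7,8,9,11,12); its 9 consecutive differences strictly alternate in sign, and length 10 is optimal.

10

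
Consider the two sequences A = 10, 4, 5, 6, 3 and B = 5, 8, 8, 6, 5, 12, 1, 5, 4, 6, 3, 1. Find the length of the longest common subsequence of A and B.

Backtracking the LCS table gives one alignment: 4 (A2,B9) → 6 (A4,B10) → 3 (A5,B11).
So the longest common subsequence has length 3.

3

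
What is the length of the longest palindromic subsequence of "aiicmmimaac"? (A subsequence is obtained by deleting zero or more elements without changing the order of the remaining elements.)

Using dp[i][j] = 2 + dp[i+1][j−1] if the ends match, else max(dp[i+1][j], dp[i][j−1]):
dp[1][11] = 6. A witness is aimmia at positions 1,3,5,6,7,10.

6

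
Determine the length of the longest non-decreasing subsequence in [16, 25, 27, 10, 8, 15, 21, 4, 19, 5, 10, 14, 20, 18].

5

Let dp[i] be the longest non-decreasing subsequence ending at position i. Then dp = [1, 2, 3, 1, 1, 2, 3, 1, 3, 2, 3, 4, 5, 5].
The maximum is 5; one witness is 4, 5, 10, 14, 20 at positions 8,10,11,12,13.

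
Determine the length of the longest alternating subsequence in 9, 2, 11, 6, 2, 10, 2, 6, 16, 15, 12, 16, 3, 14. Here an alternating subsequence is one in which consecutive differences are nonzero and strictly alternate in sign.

Track the best alternating length ending on an up-step vs a down-step at each position: up/down = 1/1, 1/2, 3/1, 3/4, 1/4, 5/4, 1/6, 7/6, 7/1, 7/8, 7/8, 9/1, 7/10, 11/10.
The maximum over both is 11; one such subsequence is 9, 2, 11, 6, 10, 2, 16, 15, 16, 3, 14.

11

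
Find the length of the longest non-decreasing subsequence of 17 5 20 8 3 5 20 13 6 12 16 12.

Scanning left to right, the best length ending at each element is: 17→1, 5→1, 20→2, 8→2, 3→1, 5→2, 20→3, 13→3, 6→3, 12→4, 16→5, 12→5.
So the longest non-decreasing subsequence has length 5, e.g. 5, 5, 6, 12, 16.

5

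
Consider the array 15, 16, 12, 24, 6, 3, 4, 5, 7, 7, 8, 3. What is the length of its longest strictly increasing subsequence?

5

Scanning left to right, the best length ending at each element is: 15→1, 16→2, 12→1, 24→3, 6→1, 3→1, 4→2, 5→3, 7→4, 7→4, 8→5, 3→1.
So the longest increasing subsequence has length 5, e.g. 3, 4, 5, 7, 8.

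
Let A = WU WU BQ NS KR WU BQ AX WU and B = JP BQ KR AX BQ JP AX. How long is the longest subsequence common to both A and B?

4

A longest common subsequence is BQ, KR, BQ, AX (length 4); the LCS DP confirms no longer common subsequence exists.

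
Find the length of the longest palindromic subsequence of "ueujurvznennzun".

One longest palindromic subsequence is uznnnzu (positions 5,8,9,11,12,13,14); it reads the same forward and backward, and the interval DP gives dp[1][15] = 7.

7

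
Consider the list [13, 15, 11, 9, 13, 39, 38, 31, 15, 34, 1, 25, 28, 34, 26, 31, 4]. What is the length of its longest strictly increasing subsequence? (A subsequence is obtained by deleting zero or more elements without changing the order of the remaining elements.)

Let dp[i] be the longest increasing subsequence ending at position i. Then dp = [1, 2, 1, 1, 2, 3, 3, 3, 3, 4, 1, 4, 5, 6, 5, 6, 2].
The maximum is 6; one witness is 11, 13, 15, 25, 28, 34 at positions 3,5,9,12,13,14.

6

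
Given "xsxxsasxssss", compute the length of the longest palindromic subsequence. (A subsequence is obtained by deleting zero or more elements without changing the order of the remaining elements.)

One longest palindromic subsequence is sssssss (positions 2,5,7,9,10,11,12); it reads the same forward and backward, and the interval DP gives dp[1][12] = 7.

7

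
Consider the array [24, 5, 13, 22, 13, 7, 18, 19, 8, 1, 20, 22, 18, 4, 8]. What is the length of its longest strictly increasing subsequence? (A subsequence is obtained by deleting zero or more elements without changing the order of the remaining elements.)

Let dp[i] be the longest increasing subsequence ending at position i. Then dp = [1, 1, 2, 3, 2, 2, 3, 4, 3, 1, 5, 6, 4, 2, 3].
The maximum is 6; one witness is 5, 13, 18, 19, 20, 22 at positions 2,3,7,8,11,12.

6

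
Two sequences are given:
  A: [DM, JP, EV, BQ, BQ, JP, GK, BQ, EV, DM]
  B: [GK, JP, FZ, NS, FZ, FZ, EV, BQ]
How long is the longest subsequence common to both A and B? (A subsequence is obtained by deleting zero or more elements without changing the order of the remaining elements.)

Backtracking the LCS table gives one alignment: JP (A2,B2) → EV (A3,B7) → BQ (A8,B8).
So the longest common subsequence has length 3.

3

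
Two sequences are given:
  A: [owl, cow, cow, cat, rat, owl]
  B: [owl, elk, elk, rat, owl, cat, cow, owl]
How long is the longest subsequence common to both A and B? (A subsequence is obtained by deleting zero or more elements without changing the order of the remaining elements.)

3

Backtracking the LCS table gives one alignment: owl (A1,B5) → cow (A3,B7) → owl (A6,B8).
So the longest common subsequence has length 3.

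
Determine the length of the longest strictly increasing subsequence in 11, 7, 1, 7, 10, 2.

Let dp[i] be the longest increasing subsequence ending at position i. Then dp = [1, 1, 1, 2, 3, 2].
The maximum is 3; one witness is 1, 7, 10 at positions 3,4,5.

3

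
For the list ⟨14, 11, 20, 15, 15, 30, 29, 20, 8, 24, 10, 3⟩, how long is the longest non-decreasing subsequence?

Scanning left to right, the best length ending at each element is: 14→1, 11→1, 20→2, 15→2, 15→3, 30→4, 29→4, 20→4, 8→1, 24→5, 10→2, 3→1.
So the longest non-decreasing subsequence has length 5, e.g. 14, 15, 15, 20, 24.

5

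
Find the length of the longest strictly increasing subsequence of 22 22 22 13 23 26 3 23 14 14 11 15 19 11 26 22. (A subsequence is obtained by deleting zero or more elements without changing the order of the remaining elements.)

5

One longest increasing subsequence is 13, 14, 15, 19, 26 (positions 4,9,12,13,15), of length 5; no longer one exists.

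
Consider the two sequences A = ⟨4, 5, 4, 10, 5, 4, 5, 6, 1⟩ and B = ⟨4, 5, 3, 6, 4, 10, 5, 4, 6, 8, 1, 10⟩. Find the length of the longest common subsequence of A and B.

8

Backtracking the LCS table gives one alignment: 4 (A1,B1) → 5 (A2,B2) → 4 (A3,B5) → 10 (A4,B6) → 5 (A5,B7) → 4 (A6,B8) → 6 (A8,B9) → 1 (A9,B11).
So the longest common subsequence has length 8.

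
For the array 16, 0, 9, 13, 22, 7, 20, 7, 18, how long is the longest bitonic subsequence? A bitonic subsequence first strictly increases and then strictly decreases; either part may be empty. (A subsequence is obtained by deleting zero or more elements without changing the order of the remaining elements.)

Let inc[i] be the LIS ending at i and dec[i] the longest strictly decreasing subsequence starting at i. inc = [1, 1, 2, 3, 4, 2, 4, 2, 4], dec = [3, 1, 2, 2, 3, 1, 2, 1, 1].
max_i inc[i]+dec[i]−1 = 6, with one witness 0, 9, 13, 22, 20, 18.

6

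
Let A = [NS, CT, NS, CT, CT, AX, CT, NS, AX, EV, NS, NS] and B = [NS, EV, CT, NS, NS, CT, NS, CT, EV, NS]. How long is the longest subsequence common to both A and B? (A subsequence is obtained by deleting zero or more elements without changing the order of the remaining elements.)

7

A longest common subsequence is NS, CT, NS, CT, CT, EV, NS (length 7); the LCS DP confirms no longer common subsequence exists.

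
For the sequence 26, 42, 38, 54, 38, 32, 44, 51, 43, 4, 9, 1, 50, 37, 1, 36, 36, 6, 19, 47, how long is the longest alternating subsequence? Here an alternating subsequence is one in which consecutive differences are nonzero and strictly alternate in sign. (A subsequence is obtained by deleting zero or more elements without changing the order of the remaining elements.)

A longest alternating subsequence is 26, 42, 38, 54, 38, 44, 4, 9, 1, 50, 1, 36, 6, 19 (positions 1,2,3,4,5,7,10,11,12,13,15,16,18,19); its 13 consecutive differences strictly alternate in sign, and length 14 is optimal.

14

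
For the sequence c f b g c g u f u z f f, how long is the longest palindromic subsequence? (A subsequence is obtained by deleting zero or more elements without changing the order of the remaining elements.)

5

Using dp[i][j] = 2 + dp[i+1][j−1] if the ends match, else max(dp[i+1][j], dp[i][j−1]):
dp[1][12] = 5. A witness is ffzff at positions 2,8,10,11,12.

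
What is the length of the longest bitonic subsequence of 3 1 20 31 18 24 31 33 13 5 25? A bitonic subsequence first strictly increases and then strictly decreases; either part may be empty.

Let inc[i] be the LIS ending at i and dec[i] the longest strictly decreasing subsequence starting at i. inc = [1, 1, 2, 3, 2, 3, 4, 5, 2, 2, 4], dec = [2, 1, 4, 4, 3, 3, 3, 3, 2, 1, 1].
max_i inc[i]+dec[i]−1 = 7, with one witness 3, 20, 24, 31, 33, 13, 5.

7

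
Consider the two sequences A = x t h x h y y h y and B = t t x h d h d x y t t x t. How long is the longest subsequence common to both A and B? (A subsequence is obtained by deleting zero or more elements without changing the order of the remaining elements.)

Backtracking the LCS table gives one alignment: t (A2,B2) → x (A4,B3) → h (A5,B4) → h (A8,B6) → y (A9,B9).
So the longest common subsequence has length 5.

5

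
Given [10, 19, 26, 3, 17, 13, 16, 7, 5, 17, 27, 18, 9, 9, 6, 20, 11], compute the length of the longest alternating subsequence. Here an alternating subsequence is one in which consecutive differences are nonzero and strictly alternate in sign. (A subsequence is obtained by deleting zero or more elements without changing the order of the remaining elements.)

11

A longest alternating subsequence is 10, 19, 3, 17, 13, 16, 7, 27, 18, 20, 11 (positions 1,2,4,5,6,7,8,11,12,16,17); its 10 consecutive differences strictly alternate in sign, and length 11 is optimal.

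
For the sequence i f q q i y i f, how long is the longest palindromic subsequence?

5

One longest palindromic subsequence is fiyif (positions 2,5,6,7,8); it reads the same forward and backward, and the interval DP gives dp[1][8] = 5.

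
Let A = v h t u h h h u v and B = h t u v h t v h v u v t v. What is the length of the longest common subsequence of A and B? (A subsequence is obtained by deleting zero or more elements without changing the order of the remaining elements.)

7

A longest common subsequence is htuhhuv (length 7); the LCS DP confirms no longer common subsequence exists.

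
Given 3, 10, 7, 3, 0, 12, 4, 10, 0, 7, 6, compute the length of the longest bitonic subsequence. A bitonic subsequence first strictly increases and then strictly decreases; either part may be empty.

6

One longest bitonic subsequence is 3, 10, 12, 10, 7, 6 (positions 1,2,6,8,10,11): it rises to 12 then falls. Length 6 is optimal.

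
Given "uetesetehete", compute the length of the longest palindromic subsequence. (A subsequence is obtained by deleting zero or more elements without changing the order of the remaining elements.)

One longest palindromic subsequence is eteeteete (positions 2,3,4,6,7,8,10,11,12); it reads the same forward and backward, and the interval DP gives dp[1][12] = 9.

9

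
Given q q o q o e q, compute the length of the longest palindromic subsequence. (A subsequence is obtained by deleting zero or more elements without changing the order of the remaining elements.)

5

One longest palindromic subsequence is qoqoq (positions 1,3,4,5,7); it reads the same forward and backward, and the interval DP gives dp[1][7] = 5.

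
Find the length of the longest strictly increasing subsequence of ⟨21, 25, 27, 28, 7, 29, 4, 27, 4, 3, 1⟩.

Let dp[i] be the longest increasing subsequence ending at position i. Then dp = [1, 2, 3, 4, 1, 5, 1, 3, 1, 1, 1].
The maximum is 5; one witness is 21, 25, 27, 28, 29 at positions 1,2,3,4,6.

5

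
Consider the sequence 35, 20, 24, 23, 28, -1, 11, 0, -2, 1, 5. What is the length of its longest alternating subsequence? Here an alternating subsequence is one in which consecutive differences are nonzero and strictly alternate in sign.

Track the best alternating length ending on an up-step vs a down-step at each position: up/down = 1/1, 1/2, 3/2, 3/4, 5/2, 1/6, 7/6, 7/8, 1/8, 9/8, 9/8.
The maximum over both is 9; one such subsequence is 35, 20, 24, 23, 28, -1, 11, 0, 1.

9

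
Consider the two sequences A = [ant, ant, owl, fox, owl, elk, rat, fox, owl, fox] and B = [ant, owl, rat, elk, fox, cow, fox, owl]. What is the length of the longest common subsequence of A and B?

A longest common subsequence is ant, owl, fox, fox, owl (length 5); the LCS DP confirms no longer common subsequence exists.

5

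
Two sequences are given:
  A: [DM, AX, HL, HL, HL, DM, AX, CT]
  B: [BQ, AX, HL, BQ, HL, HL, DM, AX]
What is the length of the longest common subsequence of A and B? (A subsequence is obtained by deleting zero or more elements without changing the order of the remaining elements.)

Backtracking the LCS table gives one alignment: AX (A2,B2) → HL (A3,B3) → HL (A4,B5) → HL (A5,B6) → DM (A6,B7) → AX (A7,B8).
So the longest common subsequence has length 6.

6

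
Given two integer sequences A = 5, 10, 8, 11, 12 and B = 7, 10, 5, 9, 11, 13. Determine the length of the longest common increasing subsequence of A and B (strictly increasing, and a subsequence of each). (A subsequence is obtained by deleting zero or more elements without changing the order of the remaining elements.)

A longest common strictly increasing subsequence is 10, 11 (length 2); it appears in order in both A and B, and no longer such subsequence exists.

2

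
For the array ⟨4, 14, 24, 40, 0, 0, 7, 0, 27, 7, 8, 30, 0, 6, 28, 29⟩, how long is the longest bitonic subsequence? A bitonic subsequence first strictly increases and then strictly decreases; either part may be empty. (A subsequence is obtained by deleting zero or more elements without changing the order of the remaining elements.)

7

Let inc[i] be the LIS ending at i and dec[i] the longest strictly decreasing subsequence starting at i. inc = [1, 2, 3, 4, 1, 1, 2, 1, 4, 2, 3, 5, 1, 2, 5, 6], dec = [2, 3, 3, 4, 1, 1, 2, 1, 3, 2, 2, 2, 1, 1, 1, 1].
max_i inc[i]+dec[i]−1 = 7, with one witness 4, 14, 24, 40, 27, 8, 6.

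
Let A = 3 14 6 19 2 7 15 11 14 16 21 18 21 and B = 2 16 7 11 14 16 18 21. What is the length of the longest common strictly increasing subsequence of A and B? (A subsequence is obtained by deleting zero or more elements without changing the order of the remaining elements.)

7

For each value that appears in both, track the longest common increasing run ending there.
The best achievable length is 7; one witness is 2, 7, 11, 14, 16, 18, 21 (A-positions 5,6,8,9,10,12,13, B-positions 1,3,4,5,6,7,8).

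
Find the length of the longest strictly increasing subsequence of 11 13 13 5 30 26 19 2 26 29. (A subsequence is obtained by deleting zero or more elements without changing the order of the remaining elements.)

5

Scanning left to right, the best length ending at each element is: 11→1, 13→2, 13→2, 5→1, 30→3, 26→3, 19→3, 2→1, 26→4, 29→5.
So the longest increasing subsequence has length 5, e.g. 11, 13, 19, 26, 29.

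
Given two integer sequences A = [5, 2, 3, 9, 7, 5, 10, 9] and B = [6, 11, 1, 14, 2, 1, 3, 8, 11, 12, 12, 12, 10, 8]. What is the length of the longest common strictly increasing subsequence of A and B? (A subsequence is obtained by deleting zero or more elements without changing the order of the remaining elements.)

For each value that appears in both, track the longest common increasing run ending there.
The best achievable length is 3; one witness is 2, 3, 10 (A-positions 2,3,7, B-positions 5,7,13).

3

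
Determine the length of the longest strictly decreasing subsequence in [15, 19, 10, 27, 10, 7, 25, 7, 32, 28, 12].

Let dp[i] be the longest decreasing subsequence ending at position i. Then dp = [1, 1, 2, 1, 2, 3, 2, 3, 1, 2, 3].
The maximum is 3; one witness is 15, 10, 7 at positions 1,3,6.

3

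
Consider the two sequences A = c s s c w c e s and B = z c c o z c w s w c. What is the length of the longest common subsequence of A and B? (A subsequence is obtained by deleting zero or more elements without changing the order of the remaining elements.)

Backtracking the LCS table gives one alignment: c (A1,B6) → s (A3,B8) → w (A5,B9) → c (A6,B10).
So the longest common subsequence has length 4.

4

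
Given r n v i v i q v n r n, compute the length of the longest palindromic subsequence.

9

Using dp[i][j] = 2 + dp[i+1][j−1] if the ends match, else max(dp[i+1][j], dp[i][j−1]):
dp[1][11] = 9. A witness is rnvivivnr at positions 1,2,3,4,5,6,8,9,10.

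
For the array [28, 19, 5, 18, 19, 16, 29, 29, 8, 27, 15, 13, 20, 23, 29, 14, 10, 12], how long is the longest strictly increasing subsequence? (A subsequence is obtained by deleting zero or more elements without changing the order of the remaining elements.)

6

One longest increasing subsequence is 5, 18, 19, 20, 23, 29 (positions 3,4,5,13,14,15), of length 6; no longer one exists.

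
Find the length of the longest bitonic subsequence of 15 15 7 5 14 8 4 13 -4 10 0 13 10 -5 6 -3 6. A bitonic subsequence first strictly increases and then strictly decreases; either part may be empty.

One longest bitonic subsequence is 7, 8, 10, 13, 10, 6, -3 (positions 3,6,10,12,13,15,16): it rises to 13 then falls. Length 7 is optimal.

7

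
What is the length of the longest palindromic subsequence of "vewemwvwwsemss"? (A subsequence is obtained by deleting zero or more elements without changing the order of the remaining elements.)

7

One longest palindromic subsequence is ewwvwwe (positions 2,3,6,7,8,9,11); it reads the same forward and backward, and the interval DP gives dp[1][14] = 7.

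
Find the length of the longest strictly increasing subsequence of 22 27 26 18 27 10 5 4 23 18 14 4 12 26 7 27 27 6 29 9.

5

One longest increasing subsequence is 22, 23, 26, 27, 29 (positions 1,9,14,16,19), of length 5; no longer one exists.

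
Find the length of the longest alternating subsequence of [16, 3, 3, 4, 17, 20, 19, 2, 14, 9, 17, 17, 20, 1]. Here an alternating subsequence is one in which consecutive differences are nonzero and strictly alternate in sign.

Track the best alternating length ending on an up-step vs a down-step at each position: up/down = 1/1, 1/2, 1/2, 3/2, 3/1, 3/1, 3/4, 1/4, 5/4, 5/6, 7/4, 7/4, 7/1, 1/8.
The maximum over both is 8; one such subsequence is 16, 3, 4, 2, 14, 9, 17, 1.

8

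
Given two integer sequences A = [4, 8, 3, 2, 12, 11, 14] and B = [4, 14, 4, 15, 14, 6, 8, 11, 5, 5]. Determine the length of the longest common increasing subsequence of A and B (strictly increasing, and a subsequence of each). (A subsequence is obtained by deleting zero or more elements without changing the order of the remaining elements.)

3

For each value that appears in both, track the longest common increasing run ending there.
The best achievable length is 3; one witness is 4, 8, 11 (A-positions 1,2,6, B-positions 1,7,8).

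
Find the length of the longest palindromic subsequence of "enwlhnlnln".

One longest palindromic subsequence is nlnlnln (positions 2,4,6,7,8,9,10); it reads the same forward and backward, and the interval DP gives dp[1][10] = 7.

7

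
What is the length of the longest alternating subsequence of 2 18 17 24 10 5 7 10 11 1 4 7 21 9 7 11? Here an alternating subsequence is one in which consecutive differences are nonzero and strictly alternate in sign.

10

A longest alternating subsequence is 2, 18, 17, 24, 5, 7, 1, 21, 9, 11 (positions 1,2,3,4,6,7,10,13,14,16); its 9 consecutive differences strictly alternate in sign, and length 10 is optimal.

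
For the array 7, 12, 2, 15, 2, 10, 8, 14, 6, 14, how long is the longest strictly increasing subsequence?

3

Scanning left to right, the best length ending at each element is: 7→1, 12→2, 2→1, 15→3, 2→1, 10→2, 8→2, 14→3, 6→2, 14→3.
So the longest increasing subsequence has length 3, e.g. 7, 12, 15.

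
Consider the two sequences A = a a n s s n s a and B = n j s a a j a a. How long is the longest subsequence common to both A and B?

3

A longest common subsequence is aaa (length 3); the LCS DP confirms no longer common subsequence exists.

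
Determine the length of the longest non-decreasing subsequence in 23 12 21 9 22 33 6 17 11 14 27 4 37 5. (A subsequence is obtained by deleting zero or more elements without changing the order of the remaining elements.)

5

Scanning left to right, the best length ending at each element is: 23→1, 12→1, 21→2, 9→1, 22→3, 33→4, 6→1, 17→2, 11→2, 14→3, 27→4, 4→1, 37→5, 5→2.
So the longest non-decreasing subsequence has length 5, e.g. 12, 21, 22, 33, 37.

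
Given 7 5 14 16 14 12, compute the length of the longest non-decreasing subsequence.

3

Let dp[i] be the longest non-decreasing subsequence ending at position i. Then dp = [1, 1, 2, 3, 3, 2].
The maximum is 3; one witness is 7, 14, 16 at positions 1,3,4.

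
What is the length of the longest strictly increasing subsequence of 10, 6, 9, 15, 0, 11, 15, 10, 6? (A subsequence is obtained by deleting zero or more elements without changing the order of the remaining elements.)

4

Scanning left to right, the best length ending at each element is: 10→1, 6→1, 9→2, 15→3, 0→1, 11→3, 15→4, 10→3, 6→2.
So the longest increasing subsequence has length 4, e.g. 6, 9, 11, 15.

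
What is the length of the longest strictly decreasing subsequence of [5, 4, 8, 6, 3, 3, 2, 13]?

4

One longest decreasing subsequence is 5, 4, 3, 2 (positions 1,2,5,7), of length 4; no longer one exists.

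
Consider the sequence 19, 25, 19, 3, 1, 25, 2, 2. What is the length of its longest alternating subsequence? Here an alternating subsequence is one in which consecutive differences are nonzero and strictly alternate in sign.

Track the best alternating length ending on an up-step vs a down-step at each position: up/down = 1/1, 2/1, 1/3, 1/3, 1/3, 4/1, 4/5, 4/5.
The maximum over both is 5; one such subsequence is 19, 25, 19, 25, 2.

5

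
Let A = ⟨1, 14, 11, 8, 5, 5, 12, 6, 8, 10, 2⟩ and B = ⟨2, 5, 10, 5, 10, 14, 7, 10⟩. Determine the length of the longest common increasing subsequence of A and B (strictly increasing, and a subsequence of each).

2

A longest common strictly increasing subsequence is 5, 10 (length 2); it appears in order in both A and B, and no longer such subsequence exists.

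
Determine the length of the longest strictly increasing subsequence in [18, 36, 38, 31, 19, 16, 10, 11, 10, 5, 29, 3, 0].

3

Let dp[i] be the longest increasing subsequence ending at position i. Then dp = [1, 2, 3, 2, 2, 1, 1, 2, 1, 1, 3, 1, 1].
The maximum is 3; one witness is 18, 36, 38 at positions 1,2,3.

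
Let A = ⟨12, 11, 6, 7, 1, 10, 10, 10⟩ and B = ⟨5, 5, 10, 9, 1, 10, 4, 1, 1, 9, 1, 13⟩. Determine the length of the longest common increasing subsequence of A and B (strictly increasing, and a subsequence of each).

A longest common strictly increasing subsequence is 1, 10 (length 2); it appears in order in both A and B, and no longer such subsequence exists.

2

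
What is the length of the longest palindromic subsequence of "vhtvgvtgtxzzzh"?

One longest palindromic subsequence is htgtgth (positions 2,3,5,7,8,9,14); it reads the same forward and backward, and the interval DP gives dp[1][14] = 7.

7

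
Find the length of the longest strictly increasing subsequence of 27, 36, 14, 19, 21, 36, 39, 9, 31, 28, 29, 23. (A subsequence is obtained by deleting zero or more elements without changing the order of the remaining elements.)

Let dp[i] be the longest increasing subsequence ending at position i. Then dp = [1, 2, 1, 2, 3, 4, 5, 1, 4, 4, 5, 4].
The maximum is 5; one witness is 14, 19, 21, 36, 39 at positions 3,4,5,6,7.

5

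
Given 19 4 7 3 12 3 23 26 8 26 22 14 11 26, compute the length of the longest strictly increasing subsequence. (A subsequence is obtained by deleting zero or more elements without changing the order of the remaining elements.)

5

Let dp[i] be the longest increasing subsequence ending at position i. Then dp = [1, 1, 2, 1, 3, 1, 4, 5, 3, 5, 4, 4, 4, 5].
The maximum is 5; one witness is 4, 7, 12, 23, 26 at positions 2,3,5,7,8.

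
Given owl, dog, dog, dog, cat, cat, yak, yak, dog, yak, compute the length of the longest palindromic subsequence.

One longest palindromic subsequence is dog yak yak dog (positions 4,7,8,9); it reads the same forward and backward, and the interval DP gives dp[1][10] = 4.

4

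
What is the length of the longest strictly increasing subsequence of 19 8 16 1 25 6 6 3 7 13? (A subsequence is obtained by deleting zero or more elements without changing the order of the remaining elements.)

Let dp[i] be the longest increasing subsequence ending at position i. Then dp = [1, 1, 2, 1, 3, 2, 2, 2, 3, 4].
The maximum is 4; one witness is 1, 6, 7, 13 at positions 4,6,9,10.

4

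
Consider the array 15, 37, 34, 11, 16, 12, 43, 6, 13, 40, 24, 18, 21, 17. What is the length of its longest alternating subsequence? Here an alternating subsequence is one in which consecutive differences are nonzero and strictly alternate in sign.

Track the best alternating length ending on an up-step vs a down-step at each position: up/down = 1/1, 2/1, 2/3, 1/3, 4/3, 4/5, 6/1, 1/7, 8/7, 8/7, 8/9, 8/9, 10/9, 8/11.
The maximum over both is 11; one such subsequence is 15, 37, 11, 16, 12, 43, 6, 40, 18, 21, 17.

11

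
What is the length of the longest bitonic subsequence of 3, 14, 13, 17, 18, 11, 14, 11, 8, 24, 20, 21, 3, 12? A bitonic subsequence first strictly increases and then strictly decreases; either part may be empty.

Let inc[i] be the LIS ending at i and dec[i] the longest strictly decreasing subsequence starting at i. inc = [1, 2, 2, 3, 4, 2, 3, 2, 2, 5, 5, 6, 1, 3], dec = [1, 5, 4, 5, 5, 3, 4, 3, 2, 3, 2, 2, 1, 1].
max_i inc[i]+dec[i]−1 = 8, with one witness 3, 14, 17, 18, 14, 11, 8, 3.

8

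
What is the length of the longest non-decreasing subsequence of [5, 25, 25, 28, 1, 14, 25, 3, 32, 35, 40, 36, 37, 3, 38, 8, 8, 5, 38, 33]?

Scanning left to right, the best length ending at each element is: 5→1, 25→2, 25→3, 28→4, 1→1, 14→2, 25→4, 3→2, 32→5, 35→6, 40→7, 36→7, 37→8, 3→3, 38→9, 8→4, 8→5, 5→4, 38→10, 33→6.
So the longest non-decreasing subsequence has length 10, e.g. 5, 25, 25, 28, 32, 35, 36, 37, 38, 38.

10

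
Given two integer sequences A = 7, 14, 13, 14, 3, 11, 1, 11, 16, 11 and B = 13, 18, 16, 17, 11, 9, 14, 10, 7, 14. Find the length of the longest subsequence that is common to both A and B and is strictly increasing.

For each value that appears in both, track the longest common increasing run ending there.
The best achievable length is 2; one witness is 13, 16 (A-positions 3,9, B-positions 1,3).

2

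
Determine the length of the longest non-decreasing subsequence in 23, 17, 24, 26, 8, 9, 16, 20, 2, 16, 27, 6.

5

One longest non-decreasing subsequence is 8, 9, 16, 20, 27 (positions 5,6,7,8,11), of length 5; no longer one exists.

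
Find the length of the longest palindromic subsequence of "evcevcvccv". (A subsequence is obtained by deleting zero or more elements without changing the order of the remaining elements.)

Using dp[i][j] = 2 + dp[i+1][j−1] if the ends match, else max(dp[i+1][j], dp[i][j−1]):
dp[1][10] = 7. A witness is vccvccv at positions 2,3,6,7,8,9,10.

7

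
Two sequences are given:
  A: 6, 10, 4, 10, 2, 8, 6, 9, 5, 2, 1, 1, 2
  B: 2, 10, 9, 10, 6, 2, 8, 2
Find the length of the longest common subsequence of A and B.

5

Backtracking the LCS table gives one alignment: 10 (A2,B2) → 10 (A4,B4) → 2 (A5,B6) → 8 (A6,B7) → 2 (A13,B8).
So the longest common subsequence has length 5.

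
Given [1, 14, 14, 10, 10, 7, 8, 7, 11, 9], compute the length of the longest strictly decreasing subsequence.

4

Let dp[i] be the longest decreasing subsequence ending at position i. Then dp = [1, 1, 1, 2, 2, 3, 3, 4, 2, 3].
The maximum is 4; one witness is 14, 10, 8, 7 at positions 2,4,7,8.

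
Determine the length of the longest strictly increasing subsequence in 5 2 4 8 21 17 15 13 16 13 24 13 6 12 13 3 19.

6

One longest increasing subsequence is 2, 4, 8, 15, 16, 24 (positions 2,3,4,7,9,11), of length 6; no longer one exists.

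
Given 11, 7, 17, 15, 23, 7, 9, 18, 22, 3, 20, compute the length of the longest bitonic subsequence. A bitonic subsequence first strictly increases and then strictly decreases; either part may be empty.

Let inc[i] be the LIS ending at i and dec[i] the longest strictly decreasing subsequence starting at i. inc = [1, 1, 2, 2, 3, 1, 2, 3, 4, 1, 4], dec = [3, 2, 4, 3, 3, 2, 2, 2, 2, 1, 1].
max_i inc[i]+dec[i]−1 = 5, with one witness 11, 17, 15, 9, 3.

5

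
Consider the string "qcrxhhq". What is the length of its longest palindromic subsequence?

4

One longest palindromic subsequence is qhhq (positions 1,5,6,7); it reads the same forward and backward, and the interval DP gives dp[1][7] = 4.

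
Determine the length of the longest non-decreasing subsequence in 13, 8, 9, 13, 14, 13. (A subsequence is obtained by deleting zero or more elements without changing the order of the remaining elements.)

4

One longest non-decreasing subsequence is 8, 9, 13, 14 (positions 2,3,4,5), of length 4; no longer one exists.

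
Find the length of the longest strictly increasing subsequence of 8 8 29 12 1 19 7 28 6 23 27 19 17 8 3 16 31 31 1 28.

Scanning left to right, the best length ending at each element is: 8→1, 8→1, 29→2, 12→2, 1→1, 19→3, 7→2, 28→4, 6→2, 23→4, 27→5, 19→3, 17→3, 8→3, 3→2, 16→4, 31→6, 31→6, 1→1, 28→6.
So the longest increasing subsequence has length 6, e.g. 8, 12, 19, 23, 27, 31.

6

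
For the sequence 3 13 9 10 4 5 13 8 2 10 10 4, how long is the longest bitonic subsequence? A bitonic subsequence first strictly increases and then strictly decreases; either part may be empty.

6

One longest bitonic subsequence is 3, 9, 10, 13, 10, 4 (positions 1,3,4,7,11,12): it rises to 13 then falls. Length 6 is optimal.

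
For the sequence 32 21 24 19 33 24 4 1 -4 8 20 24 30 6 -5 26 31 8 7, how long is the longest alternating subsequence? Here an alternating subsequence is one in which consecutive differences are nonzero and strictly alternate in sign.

Track the best alternating length ending on an up-step vs a down-step at each position: up/down = 1/1, 1/2, 3/2, 1/4, 5/1, 5/6, 1/6, 1/6, 1/6, 7/6, 7/6, 7/6, 7/6, 7/8, 1/8, 9/8, 9/6, 9/10, 9/10.
The maximum over both is 10; one such subsequence is 32, 21, 24, 19, 33, 4, 8, 6, 26, 8.

10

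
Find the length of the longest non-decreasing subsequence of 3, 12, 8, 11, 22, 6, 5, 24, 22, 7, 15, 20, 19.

5

Let dp[i] be the longest non-decreasing subsequence ending at position i. Then dp = [1, 2, 2, 3, 4, 2, 2, 5, 5, 3, 4, 5, 5].
The maximum is 5; one witness is 3, 8, 11, 22, 24 at positions 1,3,4,5,8.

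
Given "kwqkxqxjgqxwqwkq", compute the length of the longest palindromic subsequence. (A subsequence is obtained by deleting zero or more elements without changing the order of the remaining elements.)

11

Using dp[i][j] = 2 + dp[i+1][j−1] if the ends match, else max(dp[i+1][j], dp[i][j−1]):
dp[1][16] = 11. A witness is kwqxqgqxqwk at positions 1,2,3,5,6,9,10,11,13,14,15.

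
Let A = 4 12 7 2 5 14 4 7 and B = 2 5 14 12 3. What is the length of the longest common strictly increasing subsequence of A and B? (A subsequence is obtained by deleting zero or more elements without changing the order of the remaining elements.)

For each value that appears in both, track the longest common increasing run ending there.
The best achievable length is 3; one witness is 2, 5, 14 (A-positions 4,5,6, B-positions 1,2,3).

3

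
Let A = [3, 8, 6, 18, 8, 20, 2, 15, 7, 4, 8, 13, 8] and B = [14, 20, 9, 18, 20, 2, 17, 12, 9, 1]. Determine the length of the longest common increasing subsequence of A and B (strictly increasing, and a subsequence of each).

For each value that appears in both, track the longest common increasing run ending there.
The best achievable length is 2; one witness is 18, 20 (A-positions 4,6, B-positions 4,5).

2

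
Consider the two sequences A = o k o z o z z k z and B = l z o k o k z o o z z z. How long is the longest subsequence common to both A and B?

8

Backtracking the LCS table gives one alignment: o (A1,B3) → k (A2,B4) → o (A3,B5) → z (A4,B7) → o (A5,B9) → z (A6,B10) → z (A7,B11) → z (A9,B12).
So the longest common subsequence has length 8.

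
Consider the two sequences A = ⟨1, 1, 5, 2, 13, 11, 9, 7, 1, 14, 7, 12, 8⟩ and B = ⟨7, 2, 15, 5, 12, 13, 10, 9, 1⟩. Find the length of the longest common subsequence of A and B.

Backtracking the LCS table gives one alignment: 5 (A3,B4) → 13 (A5,B6) → 9 (A7,B8) → 1 (A9,B9).
So the longest common subsequence has length 4.

4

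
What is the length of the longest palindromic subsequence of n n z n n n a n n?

One longest palindromic subsequence is nnnnnnn (positions 1,2,4,5,6,8,9); it reads the same forward and backward, and the interval DP gives dp[1][9] = 7.

7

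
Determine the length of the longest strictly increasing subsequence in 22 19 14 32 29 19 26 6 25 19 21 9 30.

Let dp[i] be the longest increasing subsequence ending at position i. Then dp = [1, 1, 1, 2, 2, 2, 3, 1, 3, 2, 3, 2, 4].
The maximum is 4; one witness is 14, 19, 26, 30 at positions 3,6,7,13.

4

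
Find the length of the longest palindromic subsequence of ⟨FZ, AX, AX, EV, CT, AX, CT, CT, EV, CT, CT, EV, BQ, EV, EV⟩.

One longest palindromic subsequence is EV CT CT EV CT CT EV (positions 4,7,8,9,10,11,15); it reads the same forward and backward, and the interval DP gives dp[1][15] = 7.

7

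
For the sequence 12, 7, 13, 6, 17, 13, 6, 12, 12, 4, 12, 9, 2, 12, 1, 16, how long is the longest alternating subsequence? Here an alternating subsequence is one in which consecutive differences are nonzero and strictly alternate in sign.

13

A longest alternating subsequence is 12, 7, 13, 6, 17, 6, 12, 4, 12, 9, 12, 1, 16 (positions 1,2,3,4,5,7,8,10,11,12,14,15,16); its 12 consecutive differences strictly alternate in sign, and length 13 is optimal.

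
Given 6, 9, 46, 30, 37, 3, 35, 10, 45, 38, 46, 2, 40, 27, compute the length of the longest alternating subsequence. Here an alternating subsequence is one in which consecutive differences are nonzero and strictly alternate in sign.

13

A longest alternating subsequence is 6, 46, 30, 37, 3, 35, 10, 45, 38, 46, 2, 40, 27 (positions 1,3,4,5,6,7,8,9,10,11,12,13,14); its 12 consecutive differences strictly alternate in sign, and length 13 is optimal.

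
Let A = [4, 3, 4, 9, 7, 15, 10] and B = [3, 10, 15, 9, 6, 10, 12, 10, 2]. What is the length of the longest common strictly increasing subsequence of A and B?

For each value that appears in both, track the longest common increasing run ending there.
The best achievable length is 3; one witness is 3, 9, 10 (A-positions 2,4,7, B-positions 1,4,6).

3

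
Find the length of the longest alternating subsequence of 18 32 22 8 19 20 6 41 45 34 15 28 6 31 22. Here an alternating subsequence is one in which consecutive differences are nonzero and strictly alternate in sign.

Track the best alternating length ending on an up-step vs a down-step at each position: up/down = 1/1, 2/1, 2/3, 1/3, 4/3, 4/3, 1/5, 6/1, 6/1, 6/7, 6/7, 8/7, 1/9, 10/7, 10/11.
The maximum over both is 11; one such subsequence is 18, 32, 8, 19, 6, 41, 15, 28, 6, 31, 22.

11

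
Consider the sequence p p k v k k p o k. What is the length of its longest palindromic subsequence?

Using dp[i][j] = 2 + dp[i+1][j−1] if the ends match, else max(dp[i+1][j], dp[i][j−1]):
dp[1][9] = 5. A witness is pkkkp at positions 2,3,5,6,7.

5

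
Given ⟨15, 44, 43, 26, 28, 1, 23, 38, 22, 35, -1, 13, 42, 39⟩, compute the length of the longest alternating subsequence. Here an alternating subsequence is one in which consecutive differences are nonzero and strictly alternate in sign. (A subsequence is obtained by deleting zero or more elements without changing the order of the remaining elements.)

11

Track the best alternating length ending on an up-step vs a down-step at each position: up/down = 1/1, 2/1, 2/3, 2/3, 4/3, 1/5, 6/5, 6/3, 6/7, 8/7, 1/9, 10/9, 10/3, 10/11.
The maximum over both is 11; one such subsequence is 15, 44, 26, 28, 1, 23, 22, 35, -1, 42, 39.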